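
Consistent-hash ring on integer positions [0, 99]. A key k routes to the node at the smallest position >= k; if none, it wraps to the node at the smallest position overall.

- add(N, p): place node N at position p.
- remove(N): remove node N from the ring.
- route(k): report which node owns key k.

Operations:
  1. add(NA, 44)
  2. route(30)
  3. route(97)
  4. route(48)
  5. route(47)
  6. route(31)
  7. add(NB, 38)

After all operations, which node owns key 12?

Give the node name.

Op 1: add NA@44 -> ring=[44:NA]
Op 2: route key 30: smallest pos >= 30 is 44 -> NA
Op 3: route key 97: none >= 97, wrap to smallest pos 44 -> NA
Op 4: route key 48: none >= 48, wrap to smallest pos 44 -> NA
Op 5: route key 47: none >= 47, wrap to smallest pos 44 -> NA
Op 6: route key 31: smallest pos >= 31 is 44 -> NA
Op 7: add NB@38 -> ring=[38:NB,44:NA]
Final route key 12: smallest pos >= 12 is 38 -> NB

Answer: NB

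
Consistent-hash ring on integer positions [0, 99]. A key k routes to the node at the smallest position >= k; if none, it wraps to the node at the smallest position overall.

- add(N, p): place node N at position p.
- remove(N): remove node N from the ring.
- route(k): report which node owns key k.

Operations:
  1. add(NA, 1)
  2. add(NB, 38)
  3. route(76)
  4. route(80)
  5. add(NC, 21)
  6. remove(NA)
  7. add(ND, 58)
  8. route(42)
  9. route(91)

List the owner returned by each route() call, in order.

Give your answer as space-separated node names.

Op 1: add NA@1 -> ring=[1:NA]
Op 2: add NB@38 -> ring=[1:NA,38:NB]
Op 3: route key 76: none >= 76, wrap to smallest pos 1 -> NA
Op 4: route key 80: none >= 80, wrap to smallest pos 1 -> NA
Op 5: add NC@21 -> ring=[1:NA,21:NC,38:NB]
Op 6: remove NA -> ring=[21:NC,38:NB]
Op 7: add ND@58 -> ring=[21:NC,38:NB,58:ND]
Op 8: route key 42: smallest pos >= 42 is 58 -> ND
Op 9: route key 91: none >= 91, wrap to smallest pos 21 -> NC

Answer: NA NA ND NC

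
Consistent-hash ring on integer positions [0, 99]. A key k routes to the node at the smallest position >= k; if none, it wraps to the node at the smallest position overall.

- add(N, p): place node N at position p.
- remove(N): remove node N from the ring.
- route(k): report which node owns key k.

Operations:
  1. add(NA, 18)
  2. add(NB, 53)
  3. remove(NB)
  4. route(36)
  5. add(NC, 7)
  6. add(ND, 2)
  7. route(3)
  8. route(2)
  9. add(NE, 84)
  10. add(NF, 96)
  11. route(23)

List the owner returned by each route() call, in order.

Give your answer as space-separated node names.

Op 1: add NA@18 -> ring=[18:NA]
Op 2: add NB@53 -> ring=[18:NA,53:NB]
Op 3: remove NB -> ring=[18:NA]
Op 4: route key 36: none >= 36, wrap to smallest pos 18 -> NA
Op 5: add NC@7 -> ring=[7:NC,18:NA]
Op 6: add ND@2 -> ring=[2:ND,7:NC,18:NA]
Op 7: route key 3: smallest pos >= 3 is 7 -> NC
Op 8: route key 2: smallest pos >= 2 is 2 -> ND
Op 9: add NE@84 -> ring=[2:ND,7:NC,18:NA,84:NE]
Op 10: add NF@96 -> ring=[2:ND,7:NC,18:NA,84:NE,96:NF]
Op 11: route key 23: smallest pos >= 23 is 84 -> NE

Answer: NA NC ND NE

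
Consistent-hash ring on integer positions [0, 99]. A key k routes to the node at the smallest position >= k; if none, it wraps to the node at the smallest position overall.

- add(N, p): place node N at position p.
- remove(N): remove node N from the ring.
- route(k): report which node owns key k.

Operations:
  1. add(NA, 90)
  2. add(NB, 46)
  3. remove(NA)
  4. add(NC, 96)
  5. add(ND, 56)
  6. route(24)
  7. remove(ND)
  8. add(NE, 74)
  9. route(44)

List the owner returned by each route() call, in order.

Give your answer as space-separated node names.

Op 1: add NA@90 -> ring=[90:NA]
Op 2: add NB@46 -> ring=[46:NB,90:NA]
Op 3: remove NA -> ring=[46:NB]
Op 4: add NC@96 -> ring=[46:NB,96:NC]
Op 5: add ND@56 -> ring=[46:NB,56:ND,96:NC]
Op 6: route key 24: smallest pos >= 24 is 46 -> NB
Op 7: remove ND -> ring=[46:NB,96:NC]
Op 8: add NE@74 -> ring=[46:NB,74:NE,96:NC]
Op 9: route key 44: smallest pos >= 44 is 46 -> NB

Answer: NB NB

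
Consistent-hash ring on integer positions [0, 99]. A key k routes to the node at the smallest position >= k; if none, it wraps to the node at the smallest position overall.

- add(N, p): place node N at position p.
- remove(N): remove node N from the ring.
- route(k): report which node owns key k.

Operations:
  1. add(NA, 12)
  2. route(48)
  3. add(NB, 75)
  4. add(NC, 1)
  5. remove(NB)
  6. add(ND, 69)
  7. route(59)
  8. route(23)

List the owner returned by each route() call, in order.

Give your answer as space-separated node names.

Op 1: add NA@12 -> ring=[12:NA]
Op 2: route key 48: none >= 48, wrap to smallest pos 12 -> NA
Op 3: add NB@75 -> ring=[12:NA,75:NB]
Op 4: add NC@1 -> ring=[1:NC,12:NA,75:NB]
Op 5: remove NB -> ring=[1:NC,12:NA]
Op 6: add ND@69 -> ring=[1:NC,12:NA,69:ND]
Op 7: route key 59: smallest pos >= 59 is 69 -> ND
Op 8: route key 23: smallest pos >= 23 is 69 -> ND

Answer: NA ND ND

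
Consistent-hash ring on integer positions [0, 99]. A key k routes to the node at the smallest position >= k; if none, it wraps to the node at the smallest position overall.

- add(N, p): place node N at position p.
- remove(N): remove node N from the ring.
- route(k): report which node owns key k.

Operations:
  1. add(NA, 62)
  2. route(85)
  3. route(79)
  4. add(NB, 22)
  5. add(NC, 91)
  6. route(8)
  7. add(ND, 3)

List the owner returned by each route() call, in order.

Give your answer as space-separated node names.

Op 1: add NA@62 -> ring=[62:NA]
Op 2: route key 85: none >= 85, wrap to smallest pos 62 -> NA
Op 3: route key 79: none >= 79, wrap to smallest pos 62 -> NA
Op 4: add NB@22 -> ring=[22:NB,62:NA]
Op 5: add NC@91 -> ring=[22:NB,62:NA,91:NC]
Op 6: route key 8: smallest pos >= 8 is 22 -> NB
Op 7: add ND@3 -> ring=[3:ND,22:NB,62:NA,91:NC]

Answer: NA NA NB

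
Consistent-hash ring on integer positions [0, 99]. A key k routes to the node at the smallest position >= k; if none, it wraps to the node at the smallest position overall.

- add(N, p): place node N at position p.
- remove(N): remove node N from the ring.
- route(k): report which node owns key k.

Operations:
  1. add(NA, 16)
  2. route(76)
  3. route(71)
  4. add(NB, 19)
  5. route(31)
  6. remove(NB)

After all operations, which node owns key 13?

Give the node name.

Answer: NA

Derivation:
Op 1: add NA@16 -> ring=[16:NA]
Op 2: route key 76: none >= 76, wrap to smallest pos 16 -> NA
Op 3: route key 71: none >= 71, wrap to smallest pos 16 -> NA
Op 4: add NB@19 -> ring=[16:NA,19:NB]
Op 5: route key 31: none >= 31, wrap to smallest pos 16 -> NA
Op 6: remove NB -> ring=[16:NA]
Final route key 13: smallest pos >= 13 is 16 -> NA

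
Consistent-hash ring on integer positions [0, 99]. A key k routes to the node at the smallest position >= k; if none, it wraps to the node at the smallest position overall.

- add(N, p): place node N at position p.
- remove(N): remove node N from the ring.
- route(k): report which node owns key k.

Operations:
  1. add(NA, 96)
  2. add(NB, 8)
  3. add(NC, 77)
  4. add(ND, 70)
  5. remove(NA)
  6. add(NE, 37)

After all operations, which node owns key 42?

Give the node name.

Op 1: add NA@96 -> ring=[96:NA]
Op 2: add NB@8 -> ring=[8:NB,96:NA]
Op 3: add NC@77 -> ring=[8:NB,77:NC,96:NA]
Op 4: add ND@70 -> ring=[8:NB,70:ND,77:NC,96:NA]
Op 5: remove NA -> ring=[8:NB,70:ND,77:NC]
Op 6: add NE@37 -> ring=[8:NB,37:NE,70:ND,77:NC]
Final route key 42: smallest pos >= 42 is 70 -> ND

Answer: ND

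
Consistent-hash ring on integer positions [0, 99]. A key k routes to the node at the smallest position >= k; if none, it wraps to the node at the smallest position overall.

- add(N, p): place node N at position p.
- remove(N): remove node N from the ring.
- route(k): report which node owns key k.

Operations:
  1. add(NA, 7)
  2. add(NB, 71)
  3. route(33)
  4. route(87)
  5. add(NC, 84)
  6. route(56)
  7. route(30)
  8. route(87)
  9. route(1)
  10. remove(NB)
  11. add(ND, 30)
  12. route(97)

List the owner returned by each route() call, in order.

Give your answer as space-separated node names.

Op 1: add NA@7 -> ring=[7:NA]
Op 2: add NB@71 -> ring=[7:NA,71:NB]
Op 3: route key 33: smallest pos >= 33 is 71 -> NB
Op 4: route key 87: none >= 87, wrap to smallest pos 7 -> NA
Op 5: add NC@84 -> ring=[7:NA,71:NB,84:NC]
Op 6: route key 56: smallest pos >= 56 is 71 -> NB
Op 7: route key 30: smallest pos >= 30 is 71 -> NB
Op 8: route key 87: none >= 87, wrap to smallest pos 7 -> NA
Op 9: route key 1: smallest pos >= 1 is 7 -> NA
Op 10: remove NB -> ring=[7:NA,84:NC]
Op 11: add ND@30 -> ring=[7:NA,30:ND,84:NC]
Op 12: route key 97: none >= 97, wrap to smallest pos 7 -> NA

Answer: NB NA NB NB NA NA NA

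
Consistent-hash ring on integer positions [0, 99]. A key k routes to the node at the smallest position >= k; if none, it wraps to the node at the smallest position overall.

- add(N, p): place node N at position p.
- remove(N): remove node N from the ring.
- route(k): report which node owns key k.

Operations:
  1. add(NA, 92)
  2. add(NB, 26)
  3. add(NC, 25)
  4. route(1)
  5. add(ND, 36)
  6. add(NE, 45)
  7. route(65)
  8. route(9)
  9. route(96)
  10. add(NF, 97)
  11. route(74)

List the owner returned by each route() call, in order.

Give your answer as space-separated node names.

Op 1: add NA@92 -> ring=[92:NA]
Op 2: add NB@26 -> ring=[26:NB,92:NA]
Op 3: add NC@25 -> ring=[25:NC,26:NB,92:NA]
Op 4: route key 1: smallest pos >= 1 is 25 -> NC
Op 5: add ND@36 -> ring=[25:NC,26:NB,36:ND,92:NA]
Op 6: add NE@45 -> ring=[25:NC,26:NB,36:ND,45:NE,92:NA]
Op 7: route key 65: smallest pos >= 65 is 92 -> NA
Op 8: route key 9: smallest pos >= 9 is 25 -> NC
Op 9: route key 96: none >= 96, wrap to smallest pos 25 -> NC
Op 10: add NF@97 -> ring=[25:NC,26:NB,36:ND,45:NE,92:NA,97:NF]
Op 11: route key 74: smallest pos >= 74 is 92 -> NA

Answer: NC NA NC NC NA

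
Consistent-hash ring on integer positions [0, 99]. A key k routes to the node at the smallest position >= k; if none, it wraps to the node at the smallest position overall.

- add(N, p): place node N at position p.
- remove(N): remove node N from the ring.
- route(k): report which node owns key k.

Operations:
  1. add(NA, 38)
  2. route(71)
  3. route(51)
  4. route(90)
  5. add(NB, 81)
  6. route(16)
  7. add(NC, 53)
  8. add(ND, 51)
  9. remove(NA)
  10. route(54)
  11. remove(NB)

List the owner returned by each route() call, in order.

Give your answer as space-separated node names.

Answer: NA NA NA NA NB

Derivation:
Op 1: add NA@38 -> ring=[38:NA]
Op 2: route key 71: none >= 71, wrap to smallest pos 38 -> NA
Op 3: route key 51: none >= 51, wrap to smallest pos 38 -> NA
Op 4: route key 90: none >= 90, wrap to smallest pos 38 -> NA
Op 5: add NB@81 -> ring=[38:NA,81:NB]
Op 6: route key 16: smallest pos >= 16 is 38 -> NA
Op 7: add NC@53 -> ring=[38:NA,53:NC,81:NB]
Op 8: add ND@51 -> ring=[38:NA,51:ND,53:NC,81:NB]
Op 9: remove NA -> ring=[51:ND,53:NC,81:NB]
Op 10: route key 54: smallest pos >= 54 is 81 -> NB
Op 11: remove NB -> ring=[51:ND,53:NC]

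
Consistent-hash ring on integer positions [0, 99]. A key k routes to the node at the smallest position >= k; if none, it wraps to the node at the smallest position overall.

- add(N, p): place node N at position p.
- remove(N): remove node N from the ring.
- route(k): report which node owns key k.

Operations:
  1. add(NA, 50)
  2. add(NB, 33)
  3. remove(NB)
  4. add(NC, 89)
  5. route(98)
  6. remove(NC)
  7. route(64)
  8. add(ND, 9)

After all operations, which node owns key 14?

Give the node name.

Answer: NA

Derivation:
Op 1: add NA@50 -> ring=[50:NA]
Op 2: add NB@33 -> ring=[33:NB,50:NA]
Op 3: remove NB -> ring=[50:NA]
Op 4: add NC@89 -> ring=[50:NA,89:NC]
Op 5: route key 98: none >= 98, wrap to smallest pos 50 -> NA
Op 6: remove NC -> ring=[50:NA]
Op 7: route key 64: none >= 64, wrap to smallest pos 50 -> NA
Op 8: add ND@9 -> ring=[9:ND,50:NA]
Final route key 14: smallest pos >= 14 is 50 -> NA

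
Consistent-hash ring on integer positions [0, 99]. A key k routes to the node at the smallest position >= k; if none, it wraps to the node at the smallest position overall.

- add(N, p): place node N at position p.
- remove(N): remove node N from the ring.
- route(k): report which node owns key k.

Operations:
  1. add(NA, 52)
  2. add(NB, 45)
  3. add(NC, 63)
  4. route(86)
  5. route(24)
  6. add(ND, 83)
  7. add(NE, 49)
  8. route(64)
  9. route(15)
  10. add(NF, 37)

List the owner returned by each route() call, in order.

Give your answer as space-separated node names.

Op 1: add NA@52 -> ring=[52:NA]
Op 2: add NB@45 -> ring=[45:NB,52:NA]
Op 3: add NC@63 -> ring=[45:NB,52:NA,63:NC]
Op 4: route key 86: none >= 86, wrap to smallest pos 45 -> NB
Op 5: route key 24: smallest pos >= 24 is 45 -> NB
Op 6: add ND@83 -> ring=[45:NB,52:NA,63:NC,83:ND]
Op 7: add NE@49 -> ring=[45:NB,49:NE,52:NA,63:NC,83:ND]
Op 8: route key 64: smallest pos >= 64 is 83 -> ND
Op 9: route key 15: smallest pos >= 15 is 45 -> NB
Op 10: add NF@37 -> ring=[37:NF,45:NB,49:NE,52:NA,63:NC,83:ND]

Answer: NB NB ND NB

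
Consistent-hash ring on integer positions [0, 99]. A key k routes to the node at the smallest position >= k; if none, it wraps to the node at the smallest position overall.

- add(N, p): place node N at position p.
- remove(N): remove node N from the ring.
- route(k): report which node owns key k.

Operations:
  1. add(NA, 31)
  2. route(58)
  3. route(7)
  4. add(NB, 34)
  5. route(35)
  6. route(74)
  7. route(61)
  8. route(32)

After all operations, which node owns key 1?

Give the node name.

Op 1: add NA@31 -> ring=[31:NA]
Op 2: route key 58: none >= 58, wrap to smallest pos 31 -> NA
Op 3: route key 7: smallest pos >= 7 is 31 -> NA
Op 4: add NB@34 -> ring=[31:NA,34:NB]
Op 5: route key 35: none >= 35, wrap to smallest pos 31 -> NA
Op 6: route key 74: none >= 74, wrap to smallest pos 31 -> NA
Op 7: route key 61: none >= 61, wrap to smallest pos 31 -> NA
Op 8: route key 32: smallest pos >= 32 is 34 -> NB
Final route key 1: smallest pos >= 1 is 31 -> NA

Answer: NA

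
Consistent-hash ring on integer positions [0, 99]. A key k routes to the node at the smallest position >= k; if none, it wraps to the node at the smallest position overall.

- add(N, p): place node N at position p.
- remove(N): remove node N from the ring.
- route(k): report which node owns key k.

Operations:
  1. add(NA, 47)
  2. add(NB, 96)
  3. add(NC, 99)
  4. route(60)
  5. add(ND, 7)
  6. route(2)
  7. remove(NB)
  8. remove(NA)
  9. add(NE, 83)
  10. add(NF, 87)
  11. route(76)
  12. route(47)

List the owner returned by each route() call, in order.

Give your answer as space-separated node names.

Op 1: add NA@47 -> ring=[47:NA]
Op 2: add NB@96 -> ring=[47:NA,96:NB]
Op 3: add NC@99 -> ring=[47:NA,96:NB,99:NC]
Op 4: route key 60: smallest pos >= 60 is 96 -> NB
Op 5: add ND@7 -> ring=[7:ND,47:NA,96:NB,99:NC]
Op 6: route key 2: smallest pos >= 2 is 7 -> ND
Op 7: remove NB -> ring=[7:ND,47:NA,99:NC]
Op 8: remove NA -> ring=[7:ND,99:NC]
Op 9: add NE@83 -> ring=[7:ND,83:NE,99:NC]
Op 10: add NF@87 -> ring=[7:ND,83:NE,87:NF,99:NC]
Op 11: route key 76: smallest pos >= 76 is 83 -> NE
Op 12: route key 47: smallest pos >= 47 is 83 -> NE

Answer: NB ND NE NE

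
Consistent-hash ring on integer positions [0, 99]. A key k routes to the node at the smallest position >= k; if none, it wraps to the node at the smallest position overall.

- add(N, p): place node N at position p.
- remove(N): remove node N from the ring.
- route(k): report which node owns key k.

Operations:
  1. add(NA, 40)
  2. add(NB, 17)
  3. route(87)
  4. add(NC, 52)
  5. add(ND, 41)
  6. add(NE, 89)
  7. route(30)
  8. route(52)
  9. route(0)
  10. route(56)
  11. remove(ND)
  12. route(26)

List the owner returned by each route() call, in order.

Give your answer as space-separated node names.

Op 1: add NA@40 -> ring=[40:NA]
Op 2: add NB@17 -> ring=[17:NB,40:NA]
Op 3: route key 87: none >= 87, wrap to smallest pos 17 -> NB
Op 4: add NC@52 -> ring=[17:NB,40:NA,52:NC]
Op 5: add ND@41 -> ring=[17:NB,40:NA,41:ND,52:NC]
Op 6: add NE@89 -> ring=[17:NB,40:NA,41:ND,52:NC,89:NE]
Op 7: route key 30: smallest pos >= 30 is 40 -> NA
Op 8: route key 52: smallest pos >= 52 is 52 -> NC
Op 9: route key 0: smallest pos >= 0 is 17 -> NB
Op 10: route key 56: smallest pos >= 56 is 89 -> NE
Op 11: remove ND -> ring=[17:NB,40:NA,52:NC,89:NE]
Op 12: route key 26: smallest pos >= 26 is 40 -> NA

Answer: NB NA NC NB NE NA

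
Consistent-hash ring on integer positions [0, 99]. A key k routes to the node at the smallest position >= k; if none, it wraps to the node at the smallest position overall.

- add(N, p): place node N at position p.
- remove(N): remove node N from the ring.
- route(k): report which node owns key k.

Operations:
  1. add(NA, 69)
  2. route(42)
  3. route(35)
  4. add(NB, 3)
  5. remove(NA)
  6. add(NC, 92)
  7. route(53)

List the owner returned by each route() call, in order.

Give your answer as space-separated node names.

Op 1: add NA@69 -> ring=[69:NA]
Op 2: route key 42: smallest pos >= 42 is 69 -> NA
Op 3: route key 35: smallest pos >= 35 is 69 -> NA
Op 4: add NB@3 -> ring=[3:NB,69:NA]
Op 5: remove NA -> ring=[3:NB]
Op 6: add NC@92 -> ring=[3:NB,92:NC]
Op 7: route key 53: smallest pos >= 53 is 92 -> NC

Answer: NA NA NC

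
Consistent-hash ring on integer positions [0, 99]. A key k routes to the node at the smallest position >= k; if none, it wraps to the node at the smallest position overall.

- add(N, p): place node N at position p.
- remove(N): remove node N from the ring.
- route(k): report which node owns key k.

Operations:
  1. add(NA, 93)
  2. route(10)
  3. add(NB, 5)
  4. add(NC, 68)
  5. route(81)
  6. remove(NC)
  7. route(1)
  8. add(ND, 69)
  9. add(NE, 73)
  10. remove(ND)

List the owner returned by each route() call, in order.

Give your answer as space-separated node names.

Op 1: add NA@93 -> ring=[93:NA]
Op 2: route key 10: smallest pos >= 10 is 93 -> NA
Op 3: add NB@5 -> ring=[5:NB,93:NA]
Op 4: add NC@68 -> ring=[5:NB,68:NC,93:NA]
Op 5: route key 81: smallest pos >= 81 is 93 -> NA
Op 6: remove NC -> ring=[5:NB,93:NA]
Op 7: route key 1: smallest pos >= 1 is 5 -> NB
Op 8: add ND@69 -> ring=[5:NB,69:ND,93:NA]
Op 9: add NE@73 -> ring=[5:NB,69:ND,73:NE,93:NA]
Op 10: remove ND -> ring=[5:NB,73:NE,93:NA]

Answer: NA NA NB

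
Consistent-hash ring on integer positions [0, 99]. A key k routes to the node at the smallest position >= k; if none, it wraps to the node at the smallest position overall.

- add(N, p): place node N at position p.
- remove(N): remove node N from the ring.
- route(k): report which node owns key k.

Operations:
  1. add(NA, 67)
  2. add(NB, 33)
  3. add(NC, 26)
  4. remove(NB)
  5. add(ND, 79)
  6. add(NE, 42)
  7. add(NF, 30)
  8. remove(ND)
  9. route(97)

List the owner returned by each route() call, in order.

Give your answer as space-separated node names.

Answer: NC

Derivation:
Op 1: add NA@67 -> ring=[67:NA]
Op 2: add NB@33 -> ring=[33:NB,67:NA]
Op 3: add NC@26 -> ring=[26:NC,33:NB,67:NA]
Op 4: remove NB -> ring=[26:NC,67:NA]
Op 5: add ND@79 -> ring=[26:NC,67:NA,79:ND]
Op 6: add NE@42 -> ring=[26:NC,42:NE,67:NA,79:ND]
Op 7: add NF@30 -> ring=[26:NC,30:NF,42:NE,67:NA,79:ND]
Op 8: remove ND -> ring=[26:NC,30:NF,42:NE,67:NA]
Op 9: route key 97: none >= 97, wrap to smallest pos 26 -> NC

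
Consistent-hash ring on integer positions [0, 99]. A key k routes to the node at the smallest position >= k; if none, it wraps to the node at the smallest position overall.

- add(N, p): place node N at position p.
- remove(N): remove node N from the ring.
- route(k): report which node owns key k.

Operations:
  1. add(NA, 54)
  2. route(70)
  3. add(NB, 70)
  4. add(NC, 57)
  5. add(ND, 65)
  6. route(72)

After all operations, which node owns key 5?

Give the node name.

Op 1: add NA@54 -> ring=[54:NA]
Op 2: route key 70: none >= 70, wrap to smallest pos 54 -> NA
Op 3: add NB@70 -> ring=[54:NA,70:NB]
Op 4: add NC@57 -> ring=[54:NA,57:NC,70:NB]
Op 5: add ND@65 -> ring=[54:NA,57:NC,65:ND,70:NB]
Op 6: route key 72: none >= 72, wrap to smallest pos 54 -> NA
Final route key 5: smallest pos >= 5 is 54 -> NA

Answer: NA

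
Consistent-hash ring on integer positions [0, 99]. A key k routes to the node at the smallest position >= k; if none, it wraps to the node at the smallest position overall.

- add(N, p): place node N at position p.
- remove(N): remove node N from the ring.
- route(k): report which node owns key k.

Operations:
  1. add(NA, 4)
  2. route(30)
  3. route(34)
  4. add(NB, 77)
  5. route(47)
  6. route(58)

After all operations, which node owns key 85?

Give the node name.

Answer: NA

Derivation:
Op 1: add NA@4 -> ring=[4:NA]
Op 2: route key 30: none >= 30, wrap to smallest pos 4 -> NA
Op 3: route key 34: none >= 34, wrap to smallest pos 4 -> NA
Op 4: add NB@77 -> ring=[4:NA,77:NB]
Op 5: route key 47: smallest pos >= 47 is 77 -> NB
Op 6: route key 58: smallest pos >= 58 is 77 -> NB
Final route key 85: none >= 85, wrap to smallest pos 4 -> NA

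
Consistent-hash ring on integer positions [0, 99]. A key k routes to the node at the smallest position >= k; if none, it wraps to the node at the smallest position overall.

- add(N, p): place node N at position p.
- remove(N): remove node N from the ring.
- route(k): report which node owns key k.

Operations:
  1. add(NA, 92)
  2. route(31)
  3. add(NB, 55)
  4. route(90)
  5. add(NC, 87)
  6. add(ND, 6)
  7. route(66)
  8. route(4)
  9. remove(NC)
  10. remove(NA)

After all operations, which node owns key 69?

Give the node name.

Op 1: add NA@92 -> ring=[92:NA]
Op 2: route key 31: smallest pos >= 31 is 92 -> NA
Op 3: add NB@55 -> ring=[55:NB,92:NA]
Op 4: route key 90: smallest pos >= 90 is 92 -> NA
Op 5: add NC@87 -> ring=[55:NB,87:NC,92:NA]
Op 6: add ND@6 -> ring=[6:ND,55:NB,87:NC,92:NA]
Op 7: route key 66: smallest pos >= 66 is 87 -> NC
Op 8: route key 4: smallest pos >= 4 is 6 -> ND
Op 9: remove NC -> ring=[6:ND,55:NB,92:NA]
Op 10: remove NA -> ring=[6:ND,55:NB]
Final route key 69: none >= 69, wrap to smallest pos 6 -> ND

Answer: ND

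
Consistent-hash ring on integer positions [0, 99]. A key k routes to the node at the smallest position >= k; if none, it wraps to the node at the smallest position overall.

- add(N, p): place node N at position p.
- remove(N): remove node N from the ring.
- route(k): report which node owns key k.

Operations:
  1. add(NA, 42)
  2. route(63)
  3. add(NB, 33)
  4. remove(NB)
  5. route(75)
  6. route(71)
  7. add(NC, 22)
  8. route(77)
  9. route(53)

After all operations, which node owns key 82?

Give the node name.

Answer: NC

Derivation:
Op 1: add NA@42 -> ring=[42:NA]
Op 2: route key 63: none >= 63, wrap to smallest pos 42 -> NA
Op 3: add NB@33 -> ring=[33:NB,42:NA]
Op 4: remove NB -> ring=[42:NA]
Op 5: route key 75: none >= 75, wrap to smallest pos 42 -> NA
Op 6: route key 71: none >= 71, wrap to smallest pos 42 -> NA
Op 7: add NC@22 -> ring=[22:NC,42:NA]
Op 8: route key 77: none >= 77, wrap to smallest pos 22 -> NC
Op 9: route key 53: none >= 53, wrap to smallest pos 22 -> NC
Final route key 82: none >= 82, wrap to smallest pos 22 -> NC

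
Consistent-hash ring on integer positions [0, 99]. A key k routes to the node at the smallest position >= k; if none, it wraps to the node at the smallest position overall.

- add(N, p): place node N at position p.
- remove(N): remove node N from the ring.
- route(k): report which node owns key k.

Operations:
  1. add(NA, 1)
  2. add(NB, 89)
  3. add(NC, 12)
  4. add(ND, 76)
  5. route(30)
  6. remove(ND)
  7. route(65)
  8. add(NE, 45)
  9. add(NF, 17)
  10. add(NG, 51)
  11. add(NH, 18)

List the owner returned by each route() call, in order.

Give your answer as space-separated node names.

Op 1: add NA@1 -> ring=[1:NA]
Op 2: add NB@89 -> ring=[1:NA,89:NB]
Op 3: add NC@12 -> ring=[1:NA,12:NC,89:NB]
Op 4: add ND@76 -> ring=[1:NA,12:NC,76:ND,89:NB]
Op 5: route key 30: smallest pos >= 30 is 76 -> ND
Op 6: remove ND -> ring=[1:NA,12:NC,89:NB]
Op 7: route key 65: smallest pos >= 65 is 89 -> NB
Op 8: add NE@45 -> ring=[1:NA,12:NC,45:NE,89:NB]
Op 9: add NF@17 -> ring=[1:NA,12:NC,17:NF,45:NE,89:NB]
Op 10: add NG@51 -> ring=[1:NA,12:NC,17:NF,45:NE,51:NG,89:NB]
Op 11: add NH@18 -> ring=[1:NA,12:NC,17:NF,18:NH,45:NE,51:NG,89:NB]

Answer: ND NB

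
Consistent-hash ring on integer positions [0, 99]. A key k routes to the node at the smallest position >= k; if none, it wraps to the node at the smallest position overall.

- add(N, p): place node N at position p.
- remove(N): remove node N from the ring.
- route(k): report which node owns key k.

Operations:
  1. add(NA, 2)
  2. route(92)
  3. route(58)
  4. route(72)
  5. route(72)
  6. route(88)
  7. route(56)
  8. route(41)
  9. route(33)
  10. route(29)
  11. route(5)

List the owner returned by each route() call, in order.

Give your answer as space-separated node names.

Answer: NA NA NA NA NA NA NA NA NA NA

Derivation:
Op 1: add NA@2 -> ring=[2:NA]
Op 2: route key 92: none >= 92, wrap to smallest pos 2 -> NA
Op 3: route key 58: none >= 58, wrap to smallest pos 2 -> NA
Op 4: route key 72: none >= 72, wrap to smallest pos 2 -> NA
Op 5: route key 72: none >= 72, wrap to smallest pos 2 -> NA
Op 6: route key 88: none >= 88, wrap to smallest pos 2 -> NA
Op 7: route key 56: none >= 56, wrap to smallest pos 2 -> NA
Op 8: route key 41: none >= 41, wrap to smallest pos 2 -> NA
Op 9: route key 33: none >= 33, wrap to smallest pos 2 -> NA
Op 10: route key 29: none >= 29, wrap to smallest pos 2 -> NA
Op 11: route key 5: none >= 5, wrap to smallest pos 2 -> NA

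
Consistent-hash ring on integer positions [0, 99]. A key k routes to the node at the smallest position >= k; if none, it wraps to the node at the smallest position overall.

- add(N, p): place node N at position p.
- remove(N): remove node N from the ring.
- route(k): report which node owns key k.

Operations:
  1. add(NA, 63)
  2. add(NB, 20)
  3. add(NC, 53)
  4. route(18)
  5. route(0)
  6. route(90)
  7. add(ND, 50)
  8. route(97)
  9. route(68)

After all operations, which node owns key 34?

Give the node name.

Answer: ND

Derivation:
Op 1: add NA@63 -> ring=[63:NA]
Op 2: add NB@20 -> ring=[20:NB,63:NA]
Op 3: add NC@53 -> ring=[20:NB,53:NC,63:NA]
Op 4: route key 18: smallest pos >= 18 is 20 -> NB
Op 5: route key 0: smallest pos >= 0 is 20 -> NB
Op 6: route key 90: none >= 90, wrap to smallest pos 20 -> NB
Op 7: add ND@50 -> ring=[20:NB,50:ND,53:NC,63:NA]
Op 8: route key 97: none >= 97, wrap to smallest pos 20 -> NB
Op 9: route key 68: none >= 68, wrap to smallest pos 20 -> NB
Final route key 34: smallest pos >= 34 is 50 -> ND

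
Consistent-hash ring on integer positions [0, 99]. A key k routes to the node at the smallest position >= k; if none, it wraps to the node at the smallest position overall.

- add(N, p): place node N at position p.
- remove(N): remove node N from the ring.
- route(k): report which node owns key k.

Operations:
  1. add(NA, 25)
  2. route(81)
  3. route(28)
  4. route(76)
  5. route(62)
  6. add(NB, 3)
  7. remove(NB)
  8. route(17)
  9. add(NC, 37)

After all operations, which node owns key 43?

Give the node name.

Op 1: add NA@25 -> ring=[25:NA]
Op 2: route key 81: none >= 81, wrap to smallest pos 25 -> NA
Op 3: route key 28: none >= 28, wrap to smallest pos 25 -> NA
Op 4: route key 76: none >= 76, wrap to smallest pos 25 -> NA
Op 5: route key 62: none >= 62, wrap to smallest pos 25 -> NA
Op 6: add NB@3 -> ring=[3:NB,25:NA]
Op 7: remove NB -> ring=[25:NA]
Op 8: route key 17: smallest pos >= 17 is 25 -> NA
Op 9: add NC@37 -> ring=[25:NA,37:NC]
Final route key 43: none >= 43, wrap to smallest pos 25 -> NA

Answer: NA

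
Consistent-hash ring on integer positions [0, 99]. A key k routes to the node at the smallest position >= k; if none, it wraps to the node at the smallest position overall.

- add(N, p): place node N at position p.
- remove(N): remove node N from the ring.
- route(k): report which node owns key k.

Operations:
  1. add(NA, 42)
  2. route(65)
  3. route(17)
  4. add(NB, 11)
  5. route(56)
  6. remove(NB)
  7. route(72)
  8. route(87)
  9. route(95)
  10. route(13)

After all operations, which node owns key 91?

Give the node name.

Answer: NA

Derivation:
Op 1: add NA@42 -> ring=[42:NA]
Op 2: route key 65: none >= 65, wrap to smallest pos 42 -> NA
Op 3: route key 17: smallest pos >= 17 is 42 -> NA
Op 4: add NB@11 -> ring=[11:NB,42:NA]
Op 5: route key 56: none >= 56, wrap to smallest pos 11 -> NB
Op 6: remove NB -> ring=[42:NA]
Op 7: route key 72: none >= 72, wrap to smallest pos 42 -> NA
Op 8: route key 87: none >= 87, wrap to smallest pos 42 -> NA
Op 9: route key 95: none >= 95, wrap to smallest pos 42 -> NA
Op 10: route key 13: smallest pos >= 13 is 42 -> NA
Final route key 91: none >= 91, wrap to smallest pos 42 -> NA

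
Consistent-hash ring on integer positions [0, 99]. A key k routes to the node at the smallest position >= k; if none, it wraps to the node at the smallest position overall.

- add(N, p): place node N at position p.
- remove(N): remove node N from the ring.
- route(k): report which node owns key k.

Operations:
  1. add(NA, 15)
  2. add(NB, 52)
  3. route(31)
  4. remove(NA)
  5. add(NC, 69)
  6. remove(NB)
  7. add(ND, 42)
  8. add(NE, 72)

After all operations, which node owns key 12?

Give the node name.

Answer: ND

Derivation:
Op 1: add NA@15 -> ring=[15:NA]
Op 2: add NB@52 -> ring=[15:NA,52:NB]
Op 3: route key 31: smallest pos >= 31 is 52 -> NB
Op 4: remove NA -> ring=[52:NB]
Op 5: add NC@69 -> ring=[52:NB,69:NC]
Op 6: remove NB -> ring=[69:NC]
Op 7: add ND@42 -> ring=[42:ND,69:NC]
Op 8: add NE@72 -> ring=[42:ND,69:NC,72:NE]
Final route key 12: smallest pos >= 12 is 42 -> ND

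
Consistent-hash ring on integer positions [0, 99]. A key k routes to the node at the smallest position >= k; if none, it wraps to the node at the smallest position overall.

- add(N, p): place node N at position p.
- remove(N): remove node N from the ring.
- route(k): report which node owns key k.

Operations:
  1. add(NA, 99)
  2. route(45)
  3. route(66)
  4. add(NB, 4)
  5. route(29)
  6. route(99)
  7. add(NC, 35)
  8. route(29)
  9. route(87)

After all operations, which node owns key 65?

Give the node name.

Answer: NA

Derivation:
Op 1: add NA@99 -> ring=[99:NA]
Op 2: route key 45: smallest pos >= 45 is 99 -> NA
Op 3: route key 66: smallest pos >= 66 is 99 -> NA
Op 4: add NB@4 -> ring=[4:NB,99:NA]
Op 5: route key 29: smallest pos >= 29 is 99 -> NA
Op 6: route key 99: smallest pos >= 99 is 99 -> NA
Op 7: add NC@35 -> ring=[4:NB,35:NC,99:NA]
Op 8: route key 29: smallest pos >= 29 is 35 -> NC
Op 9: route key 87: smallest pos >= 87 is 99 -> NA
Final route key 65: smallest pos >= 65 is 99 -> NA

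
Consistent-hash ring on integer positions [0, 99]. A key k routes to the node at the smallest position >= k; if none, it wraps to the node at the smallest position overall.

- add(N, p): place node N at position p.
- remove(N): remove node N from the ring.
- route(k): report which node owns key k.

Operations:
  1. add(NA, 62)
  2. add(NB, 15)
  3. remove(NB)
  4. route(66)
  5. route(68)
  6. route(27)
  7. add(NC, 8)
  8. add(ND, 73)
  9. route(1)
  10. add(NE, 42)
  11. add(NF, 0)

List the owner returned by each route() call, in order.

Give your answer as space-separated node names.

Answer: NA NA NA NC

Derivation:
Op 1: add NA@62 -> ring=[62:NA]
Op 2: add NB@15 -> ring=[15:NB,62:NA]
Op 3: remove NB -> ring=[62:NA]
Op 4: route key 66: none >= 66, wrap to smallest pos 62 -> NA
Op 5: route key 68: none >= 68, wrap to smallest pos 62 -> NA
Op 6: route key 27: smallest pos >= 27 is 62 -> NA
Op 7: add NC@8 -> ring=[8:NC,62:NA]
Op 8: add ND@73 -> ring=[8:NC,62:NA,73:ND]
Op 9: route key 1: smallest pos >= 1 is 8 -> NC
Op 10: add NE@42 -> ring=[8:NC,42:NE,62:NA,73:ND]
Op 11: add NF@0 -> ring=[0:NF,8:NC,42:NE,62:NA,73:ND]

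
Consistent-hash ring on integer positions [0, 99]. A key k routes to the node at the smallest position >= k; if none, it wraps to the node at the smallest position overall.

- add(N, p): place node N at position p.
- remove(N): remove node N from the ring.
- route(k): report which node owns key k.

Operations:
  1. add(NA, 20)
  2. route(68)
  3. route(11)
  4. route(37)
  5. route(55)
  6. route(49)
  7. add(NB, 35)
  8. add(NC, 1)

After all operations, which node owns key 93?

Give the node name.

Op 1: add NA@20 -> ring=[20:NA]
Op 2: route key 68: none >= 68, wrap to smallest pos 20 -> NA
Op 3: route key 11: smallest pos >= 11 is 20 -> NA
Op 4: route key 37: none >= 37, wrap to smallest pos 20 -> NA
Op 5: route key 55: none >= 55, wrap to smallest pos 20 -> NA
Op 6: route key 49: none >= 49, wrap to smallest pos 20 -> NA
Op 7: add NB@35 -> ring=[20:NA,35:NB]
Op 8: add NC@1 -> ring=[1:NC,20:NA,35:NB]
Final route key 93: none >= 93, wrap to smallest pos 1 -> NC

Answer: NC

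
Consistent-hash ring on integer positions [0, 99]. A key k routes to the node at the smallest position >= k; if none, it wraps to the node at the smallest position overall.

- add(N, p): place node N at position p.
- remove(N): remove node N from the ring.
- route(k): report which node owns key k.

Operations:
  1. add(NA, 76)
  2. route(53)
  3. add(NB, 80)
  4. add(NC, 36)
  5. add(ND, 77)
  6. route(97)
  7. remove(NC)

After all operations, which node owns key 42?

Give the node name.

Op 1: add NA@76 -> ring=[76:NA]
Op 2: route key 53: smallest pos >= 53 is 76 -> NA
Op 3: add NB@80 -> ring=[76:NA,80:NB]
Op 4: add NC@36 -> ring=[36:NC,76:NA,80:NB]
Op 5: add ND@77 -> ring=[36:NC,76:NA,77:ND,80:NB]
Op 6: route key 97: none >= 97, wrap to smallest pos 36 -> NC
Op 7: remove NC -> ring=[76:NA,77:ND,80:NB]
Final route key 42: smallest pos >= 42 is 76 -> NA

Answer: NA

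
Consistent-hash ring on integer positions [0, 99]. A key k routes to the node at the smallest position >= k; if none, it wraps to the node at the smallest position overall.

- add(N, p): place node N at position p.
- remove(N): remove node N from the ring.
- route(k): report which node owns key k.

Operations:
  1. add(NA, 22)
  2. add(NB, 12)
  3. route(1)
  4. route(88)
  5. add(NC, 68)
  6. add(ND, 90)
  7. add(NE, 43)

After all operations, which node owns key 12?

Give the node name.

Answer: NB

Derivation:
Op 1: add NA@22 -> ring=[22:NA]
Op 2: add NB@12 -> ring=[12:NB,22:NA]
Op 3: route key 1: smallest pos >= 1 is 12 -> NB
Op 4: route key 88: none >= 88, wrap to smallest pos 12 -> NB
Op 5: add NC@68 -> ring=[12:NB,22:NA,68:NC]
Op 6: add ND@90 -> ring=[12:NB,22:NA,68:NC,90:ND]
Op 7: add NE@43 -> ring=[12:NB,22:NA,43:NE,68:NC,90:ND]
Final route key 12: smallest pos >= 12 is 12 -> NB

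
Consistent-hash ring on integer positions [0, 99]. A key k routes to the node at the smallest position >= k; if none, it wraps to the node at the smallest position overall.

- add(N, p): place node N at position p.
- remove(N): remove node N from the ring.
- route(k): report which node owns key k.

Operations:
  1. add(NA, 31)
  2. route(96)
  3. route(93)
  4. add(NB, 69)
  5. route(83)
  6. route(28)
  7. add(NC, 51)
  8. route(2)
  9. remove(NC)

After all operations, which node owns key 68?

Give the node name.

Op 1: add NA@31 -> ring=[31:NA]
Op 2: route key 96: none >= 96, wrap to smallest pos 31 -> NA
Op 3: route key 93: none >= 93, wrap to smallest pos 31 -> NA
Op 4: add NB@69 -> ring=[31:NA,69:NB]
Op 5: route key 83: none >= 83, wrap to smallest pos 31 -> NA
Op 6: route key 28: smallest pos >= 28 is 31 -> NA
Op 7: add NC@51 -> ring=[31:NA,51:NC,69:NB]
Op 8: route key 2: smallest pos >= 2 is 31 -> NA
Op 9: remove NC -> ring=[31:NA,69:NB]
Final route key 68: smallest pos >= 68 is 69 -> NB

Answer: NB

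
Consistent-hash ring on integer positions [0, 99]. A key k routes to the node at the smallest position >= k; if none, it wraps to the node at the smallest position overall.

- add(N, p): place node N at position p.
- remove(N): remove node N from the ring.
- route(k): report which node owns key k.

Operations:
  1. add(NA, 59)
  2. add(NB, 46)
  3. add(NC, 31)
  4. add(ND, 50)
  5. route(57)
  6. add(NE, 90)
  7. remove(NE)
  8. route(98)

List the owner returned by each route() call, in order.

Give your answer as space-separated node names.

Op 1: add NA@59 -> ring=[59:NA]
Op 2: add NB@46 -> ring=[46:NB,59:NA]
Op 3: add NC@31 -> ring=[31:NC,46:NB,59:NA]
Op 4: add ND@50 -> ring=[31:NC,46:NB,50:ND,59:NA]
Op 5: route key 57: smallest pos >= 57 is 59 -> NA
Op 6: add NE@90 -> ring=[31:NC,46:NB,50:ND,59:NA,90:NE]
Op 7: remove NE -> ring=[31:NC,46:NB,50:ND,59:NA]
Op 8: route key 98: none >= 98, wrap to smallest pos 31 -> NC

Answer: NA NC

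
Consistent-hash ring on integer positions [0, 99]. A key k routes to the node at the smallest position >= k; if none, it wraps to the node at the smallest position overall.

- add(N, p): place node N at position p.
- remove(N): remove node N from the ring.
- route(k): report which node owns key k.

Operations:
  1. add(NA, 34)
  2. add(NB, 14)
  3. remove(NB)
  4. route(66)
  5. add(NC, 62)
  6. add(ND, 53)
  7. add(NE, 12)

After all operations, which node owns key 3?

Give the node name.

Answer: NE

Derivation:
Op 1: add NA@34 -> ring=[34:NA]
Op 2: add NB@14 -> ring=[14:NB,34:NA]
Op 3: remove NB -> ring=[34:NA]
Op 4: route key 66: none >= 66, wrap to smallest pos 34 -> NA
Op 5: add NC@62 -> ring=[34:NA,62:NC]
Op 6: add ND@53 -> ring=[34:NA,53:ND,62:NC]
Op 7: add NE@12 -> ring=[12:NE,34:NA,53:ND,62:NC]
Final route key 3: smallest pos >= 3 is 12 -> NE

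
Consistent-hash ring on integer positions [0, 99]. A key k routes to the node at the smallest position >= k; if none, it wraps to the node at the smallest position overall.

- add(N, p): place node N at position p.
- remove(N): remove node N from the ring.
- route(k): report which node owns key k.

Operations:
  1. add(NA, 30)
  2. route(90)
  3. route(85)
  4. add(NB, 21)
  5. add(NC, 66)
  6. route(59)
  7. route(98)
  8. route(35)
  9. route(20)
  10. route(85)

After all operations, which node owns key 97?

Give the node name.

Answer: NB

Derivation:
Op 1: add NA@30 -> ring=[30:NA]
Op 2: route key 90: none >= 90, wrap to smallest pos 30 -> NA
Op 3: route key 85: none >= 85, wrap to smallest pos 30 -> NA
Op 4: add NB@21 -> ring=[21:NB,30:NA]
Op 5: add NC@66 -> ring=[21:NB,30:NA,66:NC]
Op 6: route key 59: smallest pos >= 59 is 66 -> NC
Op 7: route key 98: none >= 98, wrap to smallest pos 21 -> NB
Op 8: route key 35: smallest pos >= 35 is 66 -> NC
Op 9: route key 20: smallest pos >= 20 is 21 -> NB
Op 10: route key 85: none >= 85, wrap to smallest pos 21 -> NB
Final route key 97: none >= 97, wrap to smallest pos 21 -> NB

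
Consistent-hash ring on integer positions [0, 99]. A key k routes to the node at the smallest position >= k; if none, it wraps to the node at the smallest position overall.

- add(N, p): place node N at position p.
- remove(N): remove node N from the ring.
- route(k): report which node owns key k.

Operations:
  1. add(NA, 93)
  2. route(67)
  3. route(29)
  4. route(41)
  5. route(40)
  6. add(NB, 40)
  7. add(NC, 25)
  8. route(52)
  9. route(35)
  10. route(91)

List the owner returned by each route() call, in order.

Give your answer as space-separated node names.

Answer: NA NA NA NA NA NB NA

Derivation:
Op 1: add NA@93 -> ring=[93:NA]
Op 2: route key 67: smallest pos >= 67 is 93 -> NA
Op 3: route key 29: smallest pos >= 29 is 93 -> NA
Op 4: route key 41: smallest pos >= 41 is 93 -> NA
Op 5: route key 40: smallest pos >= 40 is 93 -> NA
Op 6: add NB@40 -> ring=[40:NB,93:NA]
Op 7: add NC@25 -> ring=[25:NC,40:NB,93:NA]
Op 8: route key 52: smallest pos >= 52 is 93 -> NA
Op 9: route key 35: smallest pos >= 35 is 40 -> NB
Op 10: route key 91: smallest pos >= 91 is 93 -> NA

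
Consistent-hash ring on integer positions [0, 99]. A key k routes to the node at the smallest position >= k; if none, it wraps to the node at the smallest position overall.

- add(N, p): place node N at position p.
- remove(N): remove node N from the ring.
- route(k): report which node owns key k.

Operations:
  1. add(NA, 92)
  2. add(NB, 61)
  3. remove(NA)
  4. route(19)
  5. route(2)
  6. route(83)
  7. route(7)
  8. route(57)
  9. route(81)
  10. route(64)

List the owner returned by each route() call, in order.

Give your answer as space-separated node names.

Op 1: add NA@92 -> ring=[92:NA]
Op 2: add NB@61 -> ring=[61:NB,92:NA]
Op 3: remove NA -> ring=[61:NB]
Op 4: route key 19: smallest pos >= 19 is 61 -> NB
Op 5: route key 2: smallest pos >= 2 is 61 -> NB
Op 6: route key 83: none >= 83, wrap to smallest pos 61 -> NB
Op 7: route key 7: smallest pos >= 7 is 61 -> NB
Op 8: route key 57: smallest pos >= 57 is 61 -> NB
Op 9: route key 81: none >= 81, wrap to smallest pos 61 -> NB
Op 10: route key 64: none >= 64, wrap to smallest pos 61 -> NB

Answer: NB NB NB NB NB NB NB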